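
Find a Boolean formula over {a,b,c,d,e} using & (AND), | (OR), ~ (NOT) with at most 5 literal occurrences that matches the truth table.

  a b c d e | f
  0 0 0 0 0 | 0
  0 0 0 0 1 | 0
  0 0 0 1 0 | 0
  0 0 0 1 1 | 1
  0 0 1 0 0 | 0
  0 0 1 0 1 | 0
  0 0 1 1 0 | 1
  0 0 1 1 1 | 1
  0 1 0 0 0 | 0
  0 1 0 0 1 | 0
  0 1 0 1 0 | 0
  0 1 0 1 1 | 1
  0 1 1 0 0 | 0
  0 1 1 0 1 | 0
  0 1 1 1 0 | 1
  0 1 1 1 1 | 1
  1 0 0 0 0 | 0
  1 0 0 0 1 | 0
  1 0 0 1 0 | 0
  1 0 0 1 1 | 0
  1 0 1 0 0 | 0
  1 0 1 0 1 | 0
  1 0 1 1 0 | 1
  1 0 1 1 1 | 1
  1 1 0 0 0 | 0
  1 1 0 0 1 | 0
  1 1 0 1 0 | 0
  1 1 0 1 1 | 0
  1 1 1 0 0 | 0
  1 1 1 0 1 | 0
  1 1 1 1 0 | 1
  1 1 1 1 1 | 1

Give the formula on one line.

  ~a = 11111111111111110000000000000000
  (~a & e) = 01010101010101010000000000000000
  (c | (~a & e)) = 01011111010111110000111100001111
  ~d = 11001100110011001100110011001100
  ((c | (~a & e)) | ~d) = 11011111110111111100111111001111
  (((c | (~a & e)) | ~d) & d) = 00010011000100110000001100000011

(((c | (~a & e)) | ~d) & d)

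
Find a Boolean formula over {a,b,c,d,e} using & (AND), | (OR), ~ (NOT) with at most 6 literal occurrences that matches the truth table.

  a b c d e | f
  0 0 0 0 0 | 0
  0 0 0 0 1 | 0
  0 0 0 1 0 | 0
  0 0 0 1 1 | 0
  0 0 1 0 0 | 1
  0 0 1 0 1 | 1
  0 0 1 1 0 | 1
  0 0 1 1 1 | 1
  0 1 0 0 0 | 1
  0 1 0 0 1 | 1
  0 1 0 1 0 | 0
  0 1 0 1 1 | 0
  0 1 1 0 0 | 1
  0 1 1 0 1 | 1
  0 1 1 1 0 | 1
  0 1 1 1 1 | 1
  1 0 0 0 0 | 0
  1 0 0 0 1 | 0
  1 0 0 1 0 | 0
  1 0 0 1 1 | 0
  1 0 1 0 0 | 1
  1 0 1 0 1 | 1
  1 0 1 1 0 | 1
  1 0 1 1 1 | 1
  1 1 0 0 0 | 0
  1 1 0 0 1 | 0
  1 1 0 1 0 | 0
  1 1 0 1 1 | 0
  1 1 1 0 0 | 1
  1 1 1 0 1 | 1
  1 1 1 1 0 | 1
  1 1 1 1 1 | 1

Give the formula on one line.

((~d | c) & (c | (b & ~a)))

  ~d = 11001100110011001100110011001100
  (~d | c) = 11001111110011111100111111001111
  ~a = 11111111111111110000000000000000
  (b & ~a) = 00000000111111110000000000000000
  (c | (b & ~a)) = 00001111111111110000111100001111
  ((~d | c) & (c | (b & ~a))) = 00001111110011110000111100001111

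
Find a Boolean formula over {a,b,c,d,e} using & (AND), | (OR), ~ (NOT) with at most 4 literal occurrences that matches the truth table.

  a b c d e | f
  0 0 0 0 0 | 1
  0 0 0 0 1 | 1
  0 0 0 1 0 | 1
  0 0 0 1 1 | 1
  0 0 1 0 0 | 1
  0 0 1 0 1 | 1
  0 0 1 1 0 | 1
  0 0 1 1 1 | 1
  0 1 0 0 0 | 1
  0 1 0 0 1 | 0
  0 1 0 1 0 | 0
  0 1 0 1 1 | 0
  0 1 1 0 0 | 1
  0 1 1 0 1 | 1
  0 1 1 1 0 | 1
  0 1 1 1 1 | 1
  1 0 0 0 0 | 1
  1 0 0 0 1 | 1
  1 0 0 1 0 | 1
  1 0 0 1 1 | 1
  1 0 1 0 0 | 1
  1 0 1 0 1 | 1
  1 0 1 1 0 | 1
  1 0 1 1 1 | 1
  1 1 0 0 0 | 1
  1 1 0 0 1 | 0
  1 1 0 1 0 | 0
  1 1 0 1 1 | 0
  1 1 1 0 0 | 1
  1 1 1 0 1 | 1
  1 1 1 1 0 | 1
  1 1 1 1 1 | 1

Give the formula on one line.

(~b | ((~e & ~d) | c))

  ~b = 11111111000000001111111100000000
  ~e = 10101010101010101010101010101010
  ~d = 11001100110011001100110011001100
  (~e & ~d) = 10001000100010001000100010001000
  ((~e & ~d) | c) = 10001111100011111000111110001111
  (~b | ((~e & ~d) | c)) = 11111111100011111111111110001111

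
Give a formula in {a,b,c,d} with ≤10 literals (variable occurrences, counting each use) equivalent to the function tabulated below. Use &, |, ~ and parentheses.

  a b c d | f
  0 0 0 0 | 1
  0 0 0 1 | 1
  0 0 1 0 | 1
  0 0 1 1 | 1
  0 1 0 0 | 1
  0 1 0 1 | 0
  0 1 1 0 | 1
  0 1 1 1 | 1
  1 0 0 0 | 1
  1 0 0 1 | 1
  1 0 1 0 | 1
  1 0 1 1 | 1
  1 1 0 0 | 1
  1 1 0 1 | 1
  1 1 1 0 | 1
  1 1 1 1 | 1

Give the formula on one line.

  ~b = 1111000011110000
  ~d = 1010101010101010
  (~b | ~d) = 1111101011111010
  (a | (~b | ~d)) = 1111101011111111
  (a & b) = 0000000000001111
  ((a & b) | c) = 0011001100111111
  (((a & b) | c) | b) = 0011111100111111
  (~d & (((a & b) | c) | b)) = 0010101000101010
  (c | (~d & (((a & b) | c) | b))) = 0011101100111011
  ((a | (~b | ~d)) | (c | (~d & (((a & b) | c) | b)))) = 1111101111111111

((a | (~b | ~d)) | (c | (~d & (((a & b) | c) | b))))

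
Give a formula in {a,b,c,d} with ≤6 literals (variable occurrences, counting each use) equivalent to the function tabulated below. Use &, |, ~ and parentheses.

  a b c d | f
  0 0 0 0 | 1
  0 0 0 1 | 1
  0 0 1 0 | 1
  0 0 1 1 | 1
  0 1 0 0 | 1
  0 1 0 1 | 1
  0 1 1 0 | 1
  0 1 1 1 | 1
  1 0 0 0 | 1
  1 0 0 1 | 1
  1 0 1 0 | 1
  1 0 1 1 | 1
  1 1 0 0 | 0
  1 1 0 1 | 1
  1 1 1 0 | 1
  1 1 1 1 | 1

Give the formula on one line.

  ~d = 1010101010101010
  (c | ~d) = 1011101110111011
  ~a = 1111111100000000
  ((c | ~d) & ~a) = 1011101100000000
  ~b = 1111000011110000
  (((c | ~d) & ~a) | ~b) = 1111101111110000
  (c | (((c | ~d) & ~a) | ~b)) = 1111101111110011
  (d | (c | (((c | ~d) & ~a) | ~b))) = 1111111111110111

(d | (c | (((c | ~d) & ~a) | ~b)))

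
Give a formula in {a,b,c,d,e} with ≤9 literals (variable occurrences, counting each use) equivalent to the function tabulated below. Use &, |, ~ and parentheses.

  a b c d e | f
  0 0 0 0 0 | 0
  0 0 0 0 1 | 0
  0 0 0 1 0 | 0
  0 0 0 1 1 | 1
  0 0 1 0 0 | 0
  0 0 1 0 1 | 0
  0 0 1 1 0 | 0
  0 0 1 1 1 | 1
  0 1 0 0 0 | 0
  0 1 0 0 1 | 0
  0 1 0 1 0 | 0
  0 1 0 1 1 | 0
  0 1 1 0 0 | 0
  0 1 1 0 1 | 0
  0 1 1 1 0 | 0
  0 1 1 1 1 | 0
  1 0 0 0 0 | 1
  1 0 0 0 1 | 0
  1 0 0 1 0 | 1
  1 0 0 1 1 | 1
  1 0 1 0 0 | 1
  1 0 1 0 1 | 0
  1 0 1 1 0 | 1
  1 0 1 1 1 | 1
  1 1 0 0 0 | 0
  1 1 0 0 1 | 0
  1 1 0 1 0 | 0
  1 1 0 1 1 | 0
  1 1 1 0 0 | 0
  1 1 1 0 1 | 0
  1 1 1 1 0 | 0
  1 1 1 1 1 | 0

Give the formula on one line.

(((~b | ~e) & (~a | ~b)) & ((~e & a) | (d & e)))

  ~b = 11111111000000001111111100000000
  ~e = 10101010101010101010101010101010
  (~b | ~e) = 11111111101010101111111110101010
  ~a = 11111111111111110000000000000000
  (~a | ~b) = 11111111111111111111111100000000
  ((~b | ~e) & (~a | ~b)) = 11111111101010101111111100000000
  (~e & a) = 00000000000000001010101010101010
  (d & e) = 00010001000100010001000100010001
  ((~e & a) | (d & e)) = 00010001000100011011101110111011
  (((~b | ~e) & (~a | ~b)) & ((~e & a) | (d & e))) = 00010001000000001011101100000000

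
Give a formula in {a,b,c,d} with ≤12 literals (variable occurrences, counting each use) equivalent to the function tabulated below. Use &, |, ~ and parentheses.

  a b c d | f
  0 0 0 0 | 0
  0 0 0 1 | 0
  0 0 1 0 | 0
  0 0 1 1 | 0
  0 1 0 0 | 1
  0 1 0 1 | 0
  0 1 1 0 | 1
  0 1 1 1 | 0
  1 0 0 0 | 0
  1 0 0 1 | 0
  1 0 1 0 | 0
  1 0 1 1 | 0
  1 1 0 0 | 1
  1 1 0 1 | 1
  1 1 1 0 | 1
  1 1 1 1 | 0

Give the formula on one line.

  ~b = 1111000011110000
  ~c = 1100110011001100
  (~b | d) = 1111010111110101
  (~c & (~b | d)) = 1100010011000100
  (b & a) = 0000000000001111
  ((~c & (~b | d)) & (b & a)) = 0000000000000100
  (~b | ((~c & (~b | d)) & (b & a))) = 1111000011110100
  (a & (~b | ((~c & (~b | d)) & (b & a)))) = 0000000011110100
  ~d = 1010101010101010
  ((a & (~b | ((~c & (~b | d)) & (b & a)))) | ~d) = 1010101011111110
  (((a & (~b | ((~c & (~b | d)) & (b & a)))) | ~d) & b) = 0000101000001110

(((a & (~b | ((~c & (~b | d)) & (b & a)))) | ~d) & b)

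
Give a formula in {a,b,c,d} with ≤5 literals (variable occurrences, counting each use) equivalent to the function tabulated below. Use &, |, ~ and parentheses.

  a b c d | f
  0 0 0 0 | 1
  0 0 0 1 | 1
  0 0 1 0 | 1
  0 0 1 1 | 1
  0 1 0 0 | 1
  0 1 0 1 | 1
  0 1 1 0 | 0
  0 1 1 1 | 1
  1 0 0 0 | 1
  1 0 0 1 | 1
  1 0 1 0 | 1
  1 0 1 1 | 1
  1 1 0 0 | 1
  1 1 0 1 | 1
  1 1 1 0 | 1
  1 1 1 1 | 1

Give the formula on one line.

((a | (c & d)) | (~b | ~c))

  (c & d) = 0001000100010001
  (a | (c & d)) = 0001000111111111
  ~b = 1111000011110000
  ~c = 1100110011001100
  (~b | ~c) = 1111110011111100
  ((a | (c & d)) | (~b | ~c)) = 1111110111111111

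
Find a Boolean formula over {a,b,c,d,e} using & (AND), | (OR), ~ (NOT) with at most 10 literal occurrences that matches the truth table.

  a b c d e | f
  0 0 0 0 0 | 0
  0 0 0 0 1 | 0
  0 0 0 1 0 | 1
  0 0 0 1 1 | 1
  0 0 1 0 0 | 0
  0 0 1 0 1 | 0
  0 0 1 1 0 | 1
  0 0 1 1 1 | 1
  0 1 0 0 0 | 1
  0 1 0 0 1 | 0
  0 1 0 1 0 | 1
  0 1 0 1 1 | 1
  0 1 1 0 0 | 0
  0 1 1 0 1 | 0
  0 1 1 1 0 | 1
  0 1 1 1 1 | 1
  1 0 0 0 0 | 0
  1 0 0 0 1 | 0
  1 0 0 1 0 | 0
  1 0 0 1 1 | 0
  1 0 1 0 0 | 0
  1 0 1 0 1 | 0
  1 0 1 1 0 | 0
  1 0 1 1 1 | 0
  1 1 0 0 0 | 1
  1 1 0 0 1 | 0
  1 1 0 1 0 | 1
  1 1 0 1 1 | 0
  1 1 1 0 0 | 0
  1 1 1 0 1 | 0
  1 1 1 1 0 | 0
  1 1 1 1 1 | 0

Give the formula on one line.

  ~c = 11110000111100001111000011110000
  (~c & b) = 00000000111100000000000011110000
  ~e = 10101010101010101010101010101010
  (a | b) = 00000000111111111111111111111111
  (~e & (a | b)) = 00000000101010101010101010101010
  ((~c & b) & (~e & (a | b))) = 00000000101000000000000010100000
  ~a = 11111111111111110000000000000000
  (~a & d) = 00110011001100110000000000000000
  (((~c & b) & (~e & (a | b))) | (~a & d)) = 00110011101100110000000010100000

(((~c & b) & (~e & (a | b))) | (~a & d))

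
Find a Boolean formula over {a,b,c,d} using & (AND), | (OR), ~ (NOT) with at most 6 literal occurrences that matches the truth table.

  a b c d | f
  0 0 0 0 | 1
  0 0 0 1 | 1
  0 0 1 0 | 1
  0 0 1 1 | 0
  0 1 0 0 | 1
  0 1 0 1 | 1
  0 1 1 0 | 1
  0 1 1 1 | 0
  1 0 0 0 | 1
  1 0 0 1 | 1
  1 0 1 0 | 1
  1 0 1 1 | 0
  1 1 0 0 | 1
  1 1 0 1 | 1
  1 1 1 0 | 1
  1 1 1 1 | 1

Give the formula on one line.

  (b & a) = 0000000000001111
  ~c = 1100110011001100
  ((b & a) | ~c) = 1100110011001111
  ~d = 1010101010101010
  (((b & a) | ~c) | ~d) = 1110111011101111

(((b & a) | ~c) | ~d)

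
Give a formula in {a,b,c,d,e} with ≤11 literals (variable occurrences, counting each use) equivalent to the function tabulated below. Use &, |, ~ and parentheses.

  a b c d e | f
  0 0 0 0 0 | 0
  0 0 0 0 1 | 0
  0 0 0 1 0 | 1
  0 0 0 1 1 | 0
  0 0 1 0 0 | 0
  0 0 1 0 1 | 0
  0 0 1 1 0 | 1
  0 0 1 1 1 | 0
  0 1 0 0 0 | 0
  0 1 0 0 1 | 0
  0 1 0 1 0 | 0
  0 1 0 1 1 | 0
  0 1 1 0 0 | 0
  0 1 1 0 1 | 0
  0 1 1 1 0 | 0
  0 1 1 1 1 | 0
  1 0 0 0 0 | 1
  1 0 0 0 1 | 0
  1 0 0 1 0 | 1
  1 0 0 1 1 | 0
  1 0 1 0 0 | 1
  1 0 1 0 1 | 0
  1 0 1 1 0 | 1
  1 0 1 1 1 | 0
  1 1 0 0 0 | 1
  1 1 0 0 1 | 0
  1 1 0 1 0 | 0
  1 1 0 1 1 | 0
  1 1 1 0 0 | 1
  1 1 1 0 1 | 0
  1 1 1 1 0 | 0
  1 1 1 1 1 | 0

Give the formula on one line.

(~e & ((~b | ~d) & (d | (((a | d) & ~d) | (b & e)))))

  ~e = 10101010101010101010101010101010
  ~b = 11111111000000001111111100000000
  ~d = 11001100110011001100110011001100
  (~b | ~d) = 11111111110011001111111111001100
  (a | d) = 00110011001100111111111111111111
  ((a | d) & ~d) = 00000000000000001100110011001100
  (b & e) = 00000000010101010000000001010101
  (((a | d) & ~d) | (b & e)) = 00000000010101011100110011011101
  (d | (((a | d) & ~d) | (b & e))) = 00110011011101111111111111111111
  ((~b | ~d) & (d | (((a | d) & ~d) | (b & e)))) = 00110011010001001111111111001100
  (~e & ((~b | ~d) & (d | (((a | d) & ~d) | (b & e))))) = 00100010000000001010101010001000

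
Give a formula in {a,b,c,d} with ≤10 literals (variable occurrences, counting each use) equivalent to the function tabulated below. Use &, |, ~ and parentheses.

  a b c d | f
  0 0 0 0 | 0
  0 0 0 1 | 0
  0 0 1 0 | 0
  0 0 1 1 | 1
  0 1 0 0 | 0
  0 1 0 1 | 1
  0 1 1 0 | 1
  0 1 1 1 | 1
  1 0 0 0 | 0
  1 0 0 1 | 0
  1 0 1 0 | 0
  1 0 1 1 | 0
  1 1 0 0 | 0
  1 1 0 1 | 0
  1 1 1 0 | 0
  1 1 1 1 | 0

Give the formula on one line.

  (c & d) = 0001000100010001
  (b | (c & d)) = 0001111100011111
  ~a = 1111111100000000
  (~a & c) = 0011001100000000
  ((~a & c) | d) = 0111011101010101
  (((~a & c) | d) & ~a) = 0111011100000000
  ((b | (c & d)) & (((~a & c) | d) & ~a)) = 0001011100000000

((b | (c & d)) & (((~a & c) | d) & ~a))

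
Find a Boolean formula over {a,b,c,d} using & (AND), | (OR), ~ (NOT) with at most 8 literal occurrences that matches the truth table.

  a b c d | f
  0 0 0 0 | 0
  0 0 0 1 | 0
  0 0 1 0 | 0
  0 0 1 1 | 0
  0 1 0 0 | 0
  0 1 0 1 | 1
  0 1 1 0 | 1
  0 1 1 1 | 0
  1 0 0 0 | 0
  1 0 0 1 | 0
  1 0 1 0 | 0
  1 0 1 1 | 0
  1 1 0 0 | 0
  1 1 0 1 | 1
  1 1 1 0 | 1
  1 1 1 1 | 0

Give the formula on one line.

((b & (~c & d)) | (c & (b & ~d)))

  ~c = 1100110011001100
  (~c & d) = 0100010001000100
  (b & (~c & d)) = 0000010000000100
  ~d = 1010101010101010
  (b & ~d) = 0000101000001010
  (c & (b & ~d)) = 0000001000000010
  ((b & (~c & d)) | (c & (b & ~d))) = 0000011000000110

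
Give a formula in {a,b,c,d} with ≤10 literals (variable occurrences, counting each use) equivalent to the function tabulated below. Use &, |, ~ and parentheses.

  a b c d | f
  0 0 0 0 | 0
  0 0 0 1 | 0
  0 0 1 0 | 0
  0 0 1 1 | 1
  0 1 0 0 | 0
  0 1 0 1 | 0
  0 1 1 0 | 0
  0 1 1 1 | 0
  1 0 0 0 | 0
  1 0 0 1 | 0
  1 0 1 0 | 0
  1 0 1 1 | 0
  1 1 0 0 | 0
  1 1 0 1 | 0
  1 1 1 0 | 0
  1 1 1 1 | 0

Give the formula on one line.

  ~b = 1111000011110000
  ~a = 1111111100000000
  (~b & ~a) = 1111000000000000
  (a | d) = 0101010111111111
  (a | c) = 0011001111111111
  ((a | d) & (a | c)) = 0001000111111111
  (((a | d) & (a | c)) & c) = 0001000100110011
  ((~b & ~a) & (((a | d) & (a | c)) & c)) = 0001000000000000

((~b & ~a) & (((a | d) & (a | c)) & c))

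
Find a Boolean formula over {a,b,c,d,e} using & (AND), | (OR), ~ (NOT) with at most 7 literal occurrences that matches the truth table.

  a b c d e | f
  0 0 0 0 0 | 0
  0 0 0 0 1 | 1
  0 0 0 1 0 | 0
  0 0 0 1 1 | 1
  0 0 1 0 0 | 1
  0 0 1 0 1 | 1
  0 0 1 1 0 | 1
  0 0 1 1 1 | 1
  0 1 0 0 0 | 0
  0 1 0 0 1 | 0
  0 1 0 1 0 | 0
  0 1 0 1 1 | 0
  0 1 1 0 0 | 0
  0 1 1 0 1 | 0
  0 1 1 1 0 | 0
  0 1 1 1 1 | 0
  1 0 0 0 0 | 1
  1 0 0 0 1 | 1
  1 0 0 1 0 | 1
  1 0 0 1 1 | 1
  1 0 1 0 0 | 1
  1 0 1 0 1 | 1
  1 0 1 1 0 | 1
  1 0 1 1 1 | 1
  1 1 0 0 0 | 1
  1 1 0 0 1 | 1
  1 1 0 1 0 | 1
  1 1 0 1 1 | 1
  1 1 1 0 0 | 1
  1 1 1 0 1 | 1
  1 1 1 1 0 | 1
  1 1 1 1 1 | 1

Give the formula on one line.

  ~b = 11111111000000001111111100000000
  (e & ~b) = 01010101000000000101010100000000
  ((e & ~b) | a) = 01010101000000001111111111111111
  ~c = 11110000111100001111000011110000
  (~c | ~b) = 11111111111100001111111111110000
  (c & (~c | ~b)) = 00001111000000000000111100000000
  (((e & ~b) | a) | (c & (~c | ~b))) = 01011111000000001111111111111111

(((e & ~b) | a) | (c & (~c | ~b)))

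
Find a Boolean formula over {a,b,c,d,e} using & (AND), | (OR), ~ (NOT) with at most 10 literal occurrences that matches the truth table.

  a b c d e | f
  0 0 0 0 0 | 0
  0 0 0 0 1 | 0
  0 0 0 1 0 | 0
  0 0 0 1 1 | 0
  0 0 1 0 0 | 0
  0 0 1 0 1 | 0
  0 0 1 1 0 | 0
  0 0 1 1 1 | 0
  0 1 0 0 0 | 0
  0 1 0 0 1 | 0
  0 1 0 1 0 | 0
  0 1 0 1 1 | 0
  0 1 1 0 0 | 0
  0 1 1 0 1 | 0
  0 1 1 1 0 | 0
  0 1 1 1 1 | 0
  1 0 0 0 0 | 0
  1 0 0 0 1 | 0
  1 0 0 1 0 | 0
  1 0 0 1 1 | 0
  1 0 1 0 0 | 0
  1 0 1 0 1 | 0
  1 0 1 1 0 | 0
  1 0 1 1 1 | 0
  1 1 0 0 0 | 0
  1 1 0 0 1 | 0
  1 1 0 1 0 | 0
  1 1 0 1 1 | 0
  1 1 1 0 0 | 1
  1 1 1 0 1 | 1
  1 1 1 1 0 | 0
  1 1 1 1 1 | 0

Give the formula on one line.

  (b | d) = 00110011111111110011001111111111
  ~d = 11001100110011001100110011001100
  ~b = 11111111000000001111111100000000
  ~e = 10101010101010101010101010101010
  (~b | ~e) = 11111111101010101111111110101010
  ~a = 11111111111111110000000000000000
  ((~b | ~e) & ~a) = 11111111101010100000000000000000
  (c | ((~b | ~e) & ~a)) = 11111111101011110000111100001111
  ((c | ((~b | ~e) & ~a)) & a) = 00000000000000000000111100001111
  (~d & ((c | ((~b | ~e) & ~a)) & a)) = 00000000000000000000110000001100
  ((b | d) & (~d & ((c | ((~b | ~e) & ~a)) & a))) = 00000000000000000000000000001100

((b | d) & (~d & ((c | ((~b | ~e) & ~a)) & a)))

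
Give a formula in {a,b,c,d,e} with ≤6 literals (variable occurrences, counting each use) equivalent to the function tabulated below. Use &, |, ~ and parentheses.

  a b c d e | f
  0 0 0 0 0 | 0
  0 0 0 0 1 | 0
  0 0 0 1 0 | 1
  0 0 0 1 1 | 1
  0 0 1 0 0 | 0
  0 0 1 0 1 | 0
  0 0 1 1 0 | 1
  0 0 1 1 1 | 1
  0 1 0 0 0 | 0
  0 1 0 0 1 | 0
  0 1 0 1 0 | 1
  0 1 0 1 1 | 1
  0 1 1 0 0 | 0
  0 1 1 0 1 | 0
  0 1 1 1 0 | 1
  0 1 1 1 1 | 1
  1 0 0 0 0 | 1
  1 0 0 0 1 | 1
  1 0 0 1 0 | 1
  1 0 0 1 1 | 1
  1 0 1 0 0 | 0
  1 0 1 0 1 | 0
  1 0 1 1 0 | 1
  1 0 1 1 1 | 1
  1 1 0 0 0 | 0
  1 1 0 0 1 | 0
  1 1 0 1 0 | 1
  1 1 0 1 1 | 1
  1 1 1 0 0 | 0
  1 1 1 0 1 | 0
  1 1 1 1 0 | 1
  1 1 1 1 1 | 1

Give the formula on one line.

((d | (~c & ~b)) & (d | a))

  ~c = 11110000111100001111000011110000
  ~b = 11111111000000001111111100000000
  (~c & ~b) = 11110000000000001111000000000000
  (d | (~c & ~b)) = 11110011001100111111001100110011
  (d | a) = 00110011001100111111111111111111
  ((d | (~c & ~b)) & (d | a)) = 00110011001100111111001100110011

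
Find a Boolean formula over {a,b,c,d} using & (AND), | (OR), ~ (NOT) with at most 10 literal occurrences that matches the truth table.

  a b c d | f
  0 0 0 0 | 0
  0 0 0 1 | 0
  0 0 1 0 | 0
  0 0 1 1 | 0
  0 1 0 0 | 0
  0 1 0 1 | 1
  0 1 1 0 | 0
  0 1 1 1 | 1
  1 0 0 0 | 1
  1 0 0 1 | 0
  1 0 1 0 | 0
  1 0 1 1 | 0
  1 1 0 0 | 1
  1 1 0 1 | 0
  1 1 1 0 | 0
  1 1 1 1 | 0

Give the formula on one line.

((~d | ~a) & (((b & (d | a)) | a) & (~c | ~a)))

  ~d = 1010101010101010
  ~a = 1111111100000000
  (~d | ~a) = 1111111110101010
  (d | a) = 0101010111111111
  (b & (d | a)) = 0000010100001111
  ((b & (d | a)) | a) = 0000010111111111
  ~c = 1100110011001100
  (~c | ~a) = 1111111111001100
  (((b & (d | a)) | a) & (~c | ~a)) = 0000010111001100
  ((~d | ~a) & (((b & (d | a)) | a) & (~c | ~a))) = 0000010110001000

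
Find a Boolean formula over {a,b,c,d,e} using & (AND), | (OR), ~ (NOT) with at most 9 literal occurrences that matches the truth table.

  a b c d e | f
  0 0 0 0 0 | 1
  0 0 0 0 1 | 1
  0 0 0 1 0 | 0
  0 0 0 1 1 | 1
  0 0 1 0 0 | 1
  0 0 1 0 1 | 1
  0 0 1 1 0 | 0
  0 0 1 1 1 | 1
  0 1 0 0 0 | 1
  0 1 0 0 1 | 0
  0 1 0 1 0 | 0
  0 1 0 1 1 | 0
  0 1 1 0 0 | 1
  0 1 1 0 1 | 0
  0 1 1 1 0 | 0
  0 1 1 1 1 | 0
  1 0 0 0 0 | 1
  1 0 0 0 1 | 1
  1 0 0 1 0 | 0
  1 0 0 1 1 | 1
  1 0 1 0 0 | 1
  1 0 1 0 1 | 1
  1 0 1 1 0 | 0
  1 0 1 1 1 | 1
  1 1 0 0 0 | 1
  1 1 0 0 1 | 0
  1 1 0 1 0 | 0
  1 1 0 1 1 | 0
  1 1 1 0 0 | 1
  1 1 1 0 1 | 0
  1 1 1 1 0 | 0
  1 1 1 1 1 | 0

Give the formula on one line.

((e & ~b) | ((~d & (a | ~e)) & ~e))

  ~b = 11111111000000001111111100000000
  (e & ~b) = 01010101000000000101010100000000
  ~d = 11001100110011001100110011001100
  ~e = 10101010101010101010101010101010
  (a | ~e) = 10101010101010101111111111111111
  (~d & (a | ~e)) = 10001000100010001100110011001100
  ((~d & (a | ~e)) & ~e) = 10001000100010001000100010001000
  ((e & ~b) | ((~d & (a | ~e)) & ~e)) = 11011101100010001101110110001000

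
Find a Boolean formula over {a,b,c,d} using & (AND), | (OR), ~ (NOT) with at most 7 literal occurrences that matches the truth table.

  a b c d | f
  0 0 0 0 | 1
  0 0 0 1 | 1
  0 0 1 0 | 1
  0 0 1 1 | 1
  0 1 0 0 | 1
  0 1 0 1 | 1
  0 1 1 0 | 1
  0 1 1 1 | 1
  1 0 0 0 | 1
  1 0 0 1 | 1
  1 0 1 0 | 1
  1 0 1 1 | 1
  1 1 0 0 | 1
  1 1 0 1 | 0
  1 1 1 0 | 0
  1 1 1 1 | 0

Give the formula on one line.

((~a | ((~a | (~d & (~c | a))) & ~c)) | ~b)

  ~a = 1111111100000000
  ~d = 1010101010101010
  ~c = 1100110011001100
  (~c | a) = 1100110011111111
  (~d & (~c | a)) = 1000100010101010
  (~a | (~d & (~c | a))) = 1111111110101010
  ((~a | (~d & (~c | a))) & ~c) = 1100110010001000
  (~a | ((~a | (~d & (~c | a))) & ~c)) = 1111111110001000
  ~b = 1111000011110000
  ((~a | ((~a | (~d & (~c | a))) & ~c)) | ~b) = 1111111111111000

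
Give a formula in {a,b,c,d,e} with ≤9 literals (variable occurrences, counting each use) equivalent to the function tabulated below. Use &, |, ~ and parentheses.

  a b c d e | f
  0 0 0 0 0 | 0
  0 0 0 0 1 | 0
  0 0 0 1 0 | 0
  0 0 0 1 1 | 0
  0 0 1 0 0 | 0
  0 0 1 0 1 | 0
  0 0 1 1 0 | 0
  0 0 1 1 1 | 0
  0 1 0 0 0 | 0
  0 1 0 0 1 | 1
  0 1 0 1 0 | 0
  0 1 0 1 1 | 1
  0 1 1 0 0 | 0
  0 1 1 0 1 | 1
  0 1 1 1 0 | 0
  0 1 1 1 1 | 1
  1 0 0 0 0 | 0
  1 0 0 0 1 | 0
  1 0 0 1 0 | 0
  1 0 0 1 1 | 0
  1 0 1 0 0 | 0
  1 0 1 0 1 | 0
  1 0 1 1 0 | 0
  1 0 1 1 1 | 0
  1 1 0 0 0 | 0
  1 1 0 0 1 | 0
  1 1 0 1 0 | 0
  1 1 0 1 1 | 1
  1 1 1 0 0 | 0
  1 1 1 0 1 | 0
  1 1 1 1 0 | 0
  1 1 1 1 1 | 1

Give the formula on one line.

  ~b = 11111111000000001111111100000000
  (~b | d) = 11111111001100111111111100110011
  ~e = 10101010101010101010101010101010
  ((~b | d) & ~e) = 10101010001000101010101000100010
  ~a = 11111111111111110000000000000000
  (d | ~a) = 11111111111111110011001100110011
  ((d | ~a) & b) = 00000000111111110000000000110011
  (((~b | d) & ~e) | ((d | ~a) & b)) = 10101010111111111010101000110011
  (e & (((~b | d) & ~e) | ((d | ~a) & b))) = 00000000010101010000000000010001

(e & (((~b | d) & ~e) | ((d | ~a) & b)))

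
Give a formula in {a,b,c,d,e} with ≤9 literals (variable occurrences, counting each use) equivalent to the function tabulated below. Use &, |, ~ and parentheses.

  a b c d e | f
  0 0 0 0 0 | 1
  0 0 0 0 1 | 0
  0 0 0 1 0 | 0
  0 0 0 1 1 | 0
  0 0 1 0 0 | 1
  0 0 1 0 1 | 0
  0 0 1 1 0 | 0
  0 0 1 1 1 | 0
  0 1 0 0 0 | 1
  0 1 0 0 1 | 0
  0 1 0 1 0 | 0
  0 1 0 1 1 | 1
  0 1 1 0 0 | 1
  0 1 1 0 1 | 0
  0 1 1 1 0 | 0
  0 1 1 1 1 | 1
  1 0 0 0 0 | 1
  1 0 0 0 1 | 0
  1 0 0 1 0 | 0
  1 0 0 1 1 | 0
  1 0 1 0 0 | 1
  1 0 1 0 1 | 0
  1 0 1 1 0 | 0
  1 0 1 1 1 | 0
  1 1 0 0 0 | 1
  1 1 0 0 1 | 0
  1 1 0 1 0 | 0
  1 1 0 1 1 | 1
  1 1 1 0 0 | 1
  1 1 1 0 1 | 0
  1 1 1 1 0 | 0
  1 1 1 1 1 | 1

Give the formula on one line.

  ~e = 10101010101010101010101010101010
  ~d = 11001100110011001100110011001100
  (~e & ~d) = 10001000100010001000100010001000
  (b | ~e) = 10101010111111111010101011111111
  (d & e) = 00010001000100010001000100010001
  ((b | ~e) & (d & e)) = 00000000000100010000000000010001
  ((~e & ~d) | ((b | ~e) & (d & e))) = 10001000100110011000100010011001

((~e & ~d) | ((b | ~e) & (d & e)))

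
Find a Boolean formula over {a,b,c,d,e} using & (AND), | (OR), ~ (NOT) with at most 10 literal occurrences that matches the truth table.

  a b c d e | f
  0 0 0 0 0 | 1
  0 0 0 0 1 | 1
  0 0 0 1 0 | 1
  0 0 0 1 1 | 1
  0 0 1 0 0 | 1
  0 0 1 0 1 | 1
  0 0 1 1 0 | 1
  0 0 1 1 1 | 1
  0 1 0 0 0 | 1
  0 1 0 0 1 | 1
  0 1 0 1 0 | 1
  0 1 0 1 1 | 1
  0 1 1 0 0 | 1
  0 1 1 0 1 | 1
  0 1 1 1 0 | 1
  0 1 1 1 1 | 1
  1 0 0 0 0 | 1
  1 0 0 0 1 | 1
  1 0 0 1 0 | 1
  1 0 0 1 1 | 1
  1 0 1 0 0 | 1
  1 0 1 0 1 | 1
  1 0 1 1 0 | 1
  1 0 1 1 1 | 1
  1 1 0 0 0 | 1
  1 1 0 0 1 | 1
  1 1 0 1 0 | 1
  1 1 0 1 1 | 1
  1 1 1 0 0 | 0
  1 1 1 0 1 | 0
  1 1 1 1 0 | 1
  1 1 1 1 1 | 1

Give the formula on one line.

  ~c = 11110000111100001111000011110000
  ~a = 11111111111111110000000000000000
  (~c | ~a) = 11111111111111111111000011110000
  ~d = 11001100110011001100110011001100
  ((~c | ~a) & ~d) = 11001100110011001100000011000000
  (e & ~a) = 01010101010101010000000000000000
  ((e & ~a) | ~c) = 11110101111101011111000011110000
  ~e = 10101010101010101010101010101010
  (((e & ~a) | ~c) & ~e) = 10100000101000001010000010100000
  ~b = 11111111000000001111111100000000
  (d | ~b) = 11111111001100111111111100110011
  ((((e & ~a) | ~c) & ~e) | (d | ~b)) = 11111111101100111111111110110011
  (((~c | ~a) & ~d) | ((((e & ~a) | ~c) & ~e) | (d | ~b))) = 11111111111111111111111111110011

(((~c | ~a) & ~d) | ((((e & ~a) | ~c) & ~e) | (d | ~b)))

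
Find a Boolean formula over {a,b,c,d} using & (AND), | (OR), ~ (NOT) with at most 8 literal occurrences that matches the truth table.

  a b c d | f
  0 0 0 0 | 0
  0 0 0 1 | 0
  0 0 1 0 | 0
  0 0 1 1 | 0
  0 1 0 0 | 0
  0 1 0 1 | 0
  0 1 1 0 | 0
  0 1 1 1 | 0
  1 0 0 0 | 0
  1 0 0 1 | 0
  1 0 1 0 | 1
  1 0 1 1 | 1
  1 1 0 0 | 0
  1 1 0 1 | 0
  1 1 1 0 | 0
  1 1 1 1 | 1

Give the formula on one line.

(a & (((~d | c) & d) | (~b & c)))

  ~d = 1010101010101010
  (~d | c) = 1011101110111011
  ((~d | c) & d) = 0001000100010001
  ~b = 1111000011110000
  (~b & c) = 0011000000110000
  (((~d | c) & d) | (~b & c)) = 0011000100110001
  (a & (((~d | c) & d) | (~b & c))) = 0000000000110001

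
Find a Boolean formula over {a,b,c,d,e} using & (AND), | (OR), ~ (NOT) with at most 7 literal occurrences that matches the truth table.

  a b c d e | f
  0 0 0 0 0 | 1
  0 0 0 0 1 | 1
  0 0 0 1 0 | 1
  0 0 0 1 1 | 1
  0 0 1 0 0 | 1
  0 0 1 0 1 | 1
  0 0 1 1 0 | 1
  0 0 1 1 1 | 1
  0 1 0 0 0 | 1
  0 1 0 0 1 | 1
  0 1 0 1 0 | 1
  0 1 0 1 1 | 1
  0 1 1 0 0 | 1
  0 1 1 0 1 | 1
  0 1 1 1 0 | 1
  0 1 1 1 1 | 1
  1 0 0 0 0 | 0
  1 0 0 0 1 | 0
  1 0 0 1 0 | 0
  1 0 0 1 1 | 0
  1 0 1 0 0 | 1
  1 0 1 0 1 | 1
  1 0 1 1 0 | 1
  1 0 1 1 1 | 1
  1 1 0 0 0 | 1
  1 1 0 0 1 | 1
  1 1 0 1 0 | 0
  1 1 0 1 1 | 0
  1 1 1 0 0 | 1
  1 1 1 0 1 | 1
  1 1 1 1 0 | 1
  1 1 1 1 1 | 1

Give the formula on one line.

((b & ~d) | (c | ~a))

  ~d = 11001100110011001100110011001100
  (b & ~d) = 00000000110011000000000011001100
  ~a = 11111111111111110000000000000000
  (c | ~a) = 11111111111111110000111100001111
  ((b & ~d) | (c | ~a)) = 11111111111111110000111111001111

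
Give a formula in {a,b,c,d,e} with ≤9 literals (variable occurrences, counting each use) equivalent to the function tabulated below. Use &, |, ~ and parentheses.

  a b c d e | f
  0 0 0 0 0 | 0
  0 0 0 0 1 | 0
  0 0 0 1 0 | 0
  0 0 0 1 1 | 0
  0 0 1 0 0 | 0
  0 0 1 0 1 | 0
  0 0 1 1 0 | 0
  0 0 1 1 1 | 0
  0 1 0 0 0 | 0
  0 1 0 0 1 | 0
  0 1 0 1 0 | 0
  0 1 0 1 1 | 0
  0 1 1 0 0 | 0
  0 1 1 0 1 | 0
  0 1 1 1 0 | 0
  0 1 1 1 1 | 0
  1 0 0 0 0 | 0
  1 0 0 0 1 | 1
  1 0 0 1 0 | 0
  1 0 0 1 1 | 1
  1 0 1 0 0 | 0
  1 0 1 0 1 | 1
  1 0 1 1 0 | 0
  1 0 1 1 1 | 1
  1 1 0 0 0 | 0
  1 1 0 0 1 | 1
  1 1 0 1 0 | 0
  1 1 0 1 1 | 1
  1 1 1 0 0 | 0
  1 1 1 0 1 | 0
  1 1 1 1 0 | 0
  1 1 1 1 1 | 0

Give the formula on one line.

((((a & ~b) | (b & ~c)) & a) & (e & a))

  ~b = 11111111000000001111111100000000
  (a & ~b) = 00000000000000001111111100000000
  ~c = 11110000111100001111000011110000
  (b & ~c) = 00000000111100000000000011110000
  ((a & ~b) | (b & ~c)) = 00000000111100001111111111110000
  (((a & ~b) | (b & ~c)) & a) = 00000000000000001111111111110000
  (e & a) = 00000000000000000101010101010101
  ((((a & ~b) | (b & ~c)) & a) & (e & a)) = 00000000000000000101010101010000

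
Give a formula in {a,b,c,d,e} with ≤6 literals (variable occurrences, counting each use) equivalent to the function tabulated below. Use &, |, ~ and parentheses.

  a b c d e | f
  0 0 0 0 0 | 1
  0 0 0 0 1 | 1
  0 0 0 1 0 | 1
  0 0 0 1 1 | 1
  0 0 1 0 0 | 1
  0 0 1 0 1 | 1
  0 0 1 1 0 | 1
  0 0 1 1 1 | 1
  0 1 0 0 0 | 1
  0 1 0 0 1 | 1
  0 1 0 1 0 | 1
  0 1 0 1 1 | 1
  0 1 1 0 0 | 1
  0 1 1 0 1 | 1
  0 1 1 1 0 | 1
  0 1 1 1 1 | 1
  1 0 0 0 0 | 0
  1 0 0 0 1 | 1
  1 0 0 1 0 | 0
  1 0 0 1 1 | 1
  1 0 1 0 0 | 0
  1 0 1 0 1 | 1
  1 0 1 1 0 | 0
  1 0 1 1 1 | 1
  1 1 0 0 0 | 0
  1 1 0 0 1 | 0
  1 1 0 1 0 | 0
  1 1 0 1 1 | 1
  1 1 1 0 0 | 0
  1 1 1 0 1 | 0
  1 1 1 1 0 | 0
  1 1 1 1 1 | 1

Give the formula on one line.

  ~a = 11111111111111110000000000000000
  (~a | e) = 11111111111111110101010101010101
  ~b = 11111111000000001111111100000000
  (~b | ~a) = 11111111111111111111111100000000
  (d & a) = 00000000000000000011001100110011
  ((~b | ~a) | (d & a)) = 11111111111111111111111100110011
  ((~a | e) & ((~b | ~a) | (d & a))) = 11111111111111110101010100010001

((~a | e) & ((~b | ~a) | (d & a)))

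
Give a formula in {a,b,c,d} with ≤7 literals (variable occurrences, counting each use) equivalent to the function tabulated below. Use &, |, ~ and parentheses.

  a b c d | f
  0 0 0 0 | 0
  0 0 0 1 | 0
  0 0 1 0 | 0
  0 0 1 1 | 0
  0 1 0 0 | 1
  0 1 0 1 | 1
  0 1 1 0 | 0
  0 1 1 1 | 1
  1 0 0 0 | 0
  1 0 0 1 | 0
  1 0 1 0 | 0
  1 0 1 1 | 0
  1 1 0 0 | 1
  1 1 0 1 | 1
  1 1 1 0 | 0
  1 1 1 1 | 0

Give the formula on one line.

(b & ((~c | ~a) & (~c | d)))

  ~c = 1100110011001100
  ~a = 1111111100000000
  (~c | ~a) = 1111111111001100
  (~c | d) = 1101110111011101
  ((~c | ~a) & (~c | d)) = 1101110111001100
  (b & ((~c | ~a) & (~c | d))) = 0000110100001100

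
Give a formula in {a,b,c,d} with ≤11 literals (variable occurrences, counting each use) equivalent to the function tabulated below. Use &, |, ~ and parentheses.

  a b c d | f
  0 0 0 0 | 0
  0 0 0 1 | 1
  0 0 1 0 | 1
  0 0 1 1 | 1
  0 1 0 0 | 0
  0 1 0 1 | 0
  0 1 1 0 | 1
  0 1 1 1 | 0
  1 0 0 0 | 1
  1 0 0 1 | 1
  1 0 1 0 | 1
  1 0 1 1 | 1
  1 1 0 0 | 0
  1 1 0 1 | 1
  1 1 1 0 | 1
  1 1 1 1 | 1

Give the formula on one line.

  ~b = 1111000011110000
  (d & ~b) = 0101000001010000
  ~c = 1100110011001100
  ~d = 1010101010101010
  (~c | ~d) = 1110111011101110
  (c & (~c | ~d)) = 0010001000100010
  (~b | d) = 1111010111110101
  ((~b | d) & a) = 0000000011110101
  ((c & (~c | ~d)) | ((~b | d) & a)) = 0010001011110111
  ((d & ~b) | ((c & (~c | ~d)) | ((~b | d) & a))) = 0111001011110111

((d & ~b) | ((c & (~c | ~d)) | ((~b | d) & a)))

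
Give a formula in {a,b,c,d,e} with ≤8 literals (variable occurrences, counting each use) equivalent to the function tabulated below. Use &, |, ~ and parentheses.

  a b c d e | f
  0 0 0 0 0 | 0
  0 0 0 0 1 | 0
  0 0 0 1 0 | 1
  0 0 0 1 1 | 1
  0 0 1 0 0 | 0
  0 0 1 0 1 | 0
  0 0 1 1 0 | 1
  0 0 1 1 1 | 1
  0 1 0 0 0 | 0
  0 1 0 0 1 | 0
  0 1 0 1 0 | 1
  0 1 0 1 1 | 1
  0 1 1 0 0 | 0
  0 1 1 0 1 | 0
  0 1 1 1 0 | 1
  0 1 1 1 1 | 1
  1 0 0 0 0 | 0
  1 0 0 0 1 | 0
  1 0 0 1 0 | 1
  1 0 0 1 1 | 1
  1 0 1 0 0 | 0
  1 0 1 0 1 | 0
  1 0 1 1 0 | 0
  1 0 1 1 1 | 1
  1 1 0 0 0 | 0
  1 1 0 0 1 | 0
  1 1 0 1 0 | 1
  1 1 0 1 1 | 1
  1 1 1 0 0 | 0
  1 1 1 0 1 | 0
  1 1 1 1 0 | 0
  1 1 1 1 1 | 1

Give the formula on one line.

((e & d) | ((d & ~c) | (d & ~a)))

  (e & d) = 00010001000100010001000100010001
  ~c = 11110000111100001111000011110000
  (d & ~c) = 00110000001100000011000000110000
  ~a = 11111111111111110000000000000000
  (d & ~a) = 00110011001100110000000000000000
  ((d & ~c) | (d & ~a)) = 00110011001100110011000000110000
  ((e & d) | ((d & ~c) | (d & ~a))) = 00110011001100110011000100110001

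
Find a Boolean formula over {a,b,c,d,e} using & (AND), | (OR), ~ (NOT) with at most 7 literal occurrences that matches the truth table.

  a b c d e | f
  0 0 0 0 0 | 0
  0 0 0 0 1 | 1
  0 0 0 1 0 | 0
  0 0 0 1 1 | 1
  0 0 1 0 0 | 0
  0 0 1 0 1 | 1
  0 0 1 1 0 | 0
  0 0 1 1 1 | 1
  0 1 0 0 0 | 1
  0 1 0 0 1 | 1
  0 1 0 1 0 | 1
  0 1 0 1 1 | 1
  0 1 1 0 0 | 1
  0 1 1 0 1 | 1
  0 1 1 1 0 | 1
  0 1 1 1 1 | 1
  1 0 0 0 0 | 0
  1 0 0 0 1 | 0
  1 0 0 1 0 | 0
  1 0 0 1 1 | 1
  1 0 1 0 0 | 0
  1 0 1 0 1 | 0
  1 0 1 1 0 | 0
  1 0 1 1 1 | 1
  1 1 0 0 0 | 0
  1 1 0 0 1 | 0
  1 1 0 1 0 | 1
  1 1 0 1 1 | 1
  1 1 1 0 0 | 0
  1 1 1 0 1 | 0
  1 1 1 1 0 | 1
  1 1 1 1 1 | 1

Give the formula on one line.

  (e | b) = 01010101111111110101010111111111
  ~a = 11111111111111110000000000000000
  (d | ~a) = 11111111111111110011001100110011
  ((e | b) & (d | ~a)) = 01010101111111110001000100110011

((e | b) & (d | ~a))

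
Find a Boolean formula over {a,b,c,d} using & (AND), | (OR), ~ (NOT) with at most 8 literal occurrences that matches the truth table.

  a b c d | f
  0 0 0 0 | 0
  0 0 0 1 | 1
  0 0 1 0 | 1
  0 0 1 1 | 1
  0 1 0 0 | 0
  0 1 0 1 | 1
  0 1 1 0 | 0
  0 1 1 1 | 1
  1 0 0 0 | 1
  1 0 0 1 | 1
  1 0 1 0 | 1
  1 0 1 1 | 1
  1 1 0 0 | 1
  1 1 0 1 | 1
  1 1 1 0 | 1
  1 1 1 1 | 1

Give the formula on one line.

  ~b = 1111000011110000
  (c & ~b) = 0011000000110000
  ~a = 1111111100000000
  ((c & ~b) & ~a) = 0011000000000000
  (a | ((c & ~b) & ~a)) = 0011000011111111
  (d | (a | ((c & ~b) & ~a))) = 0111010111111111

(d | (a | ((c & ~b) & ~a)))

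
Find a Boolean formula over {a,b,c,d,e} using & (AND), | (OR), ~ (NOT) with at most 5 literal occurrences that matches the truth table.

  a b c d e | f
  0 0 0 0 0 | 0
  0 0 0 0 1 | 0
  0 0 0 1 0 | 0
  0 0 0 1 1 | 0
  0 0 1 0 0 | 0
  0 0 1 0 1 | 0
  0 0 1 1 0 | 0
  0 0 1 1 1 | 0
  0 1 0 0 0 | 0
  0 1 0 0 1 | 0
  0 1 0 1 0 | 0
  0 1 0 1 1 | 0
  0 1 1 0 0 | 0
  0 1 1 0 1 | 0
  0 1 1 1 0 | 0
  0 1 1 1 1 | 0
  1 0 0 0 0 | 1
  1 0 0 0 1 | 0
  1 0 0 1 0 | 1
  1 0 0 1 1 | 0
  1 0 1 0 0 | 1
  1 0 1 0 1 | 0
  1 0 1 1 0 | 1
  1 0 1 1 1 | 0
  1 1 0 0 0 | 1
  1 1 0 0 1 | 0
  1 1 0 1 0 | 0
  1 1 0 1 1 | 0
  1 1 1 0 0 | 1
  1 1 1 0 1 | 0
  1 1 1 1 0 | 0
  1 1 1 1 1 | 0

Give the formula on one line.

  (e | a) = 01010101010101011111111111111111
  ~e = 10101010101010101010101010101010
  ~d = 11001100110011001100110011001100
  ~b = 11111111000000001111111100000000
  (~d | ~b) = 11111111110011001111111111001100
  (~e & (~d | ~b)) = 10101010100010001010101010001000
  ((e | a) & (~e & (~d | ~b))) = 00000000000000001010101010001000

((e | a) & (~e & (~d | ~b)))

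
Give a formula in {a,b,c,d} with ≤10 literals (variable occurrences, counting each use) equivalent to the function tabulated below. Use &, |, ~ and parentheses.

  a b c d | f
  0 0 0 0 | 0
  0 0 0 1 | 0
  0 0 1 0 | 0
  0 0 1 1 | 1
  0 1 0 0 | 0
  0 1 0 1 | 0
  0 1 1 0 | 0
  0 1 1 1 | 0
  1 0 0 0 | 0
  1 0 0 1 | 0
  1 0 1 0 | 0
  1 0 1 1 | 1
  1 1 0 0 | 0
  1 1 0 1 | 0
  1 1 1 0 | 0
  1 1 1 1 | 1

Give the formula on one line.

  ~b = 1111000011110000
  (a | ~b) = 1111000011111111
  ~d = 1010101010101010
  ~a = 1111111100000000
  (~d & ~a) = 1010101000000000
  ~c = 1100110011001100
  (~d & ~c) = 1000100010001000
  (a & (~d & ~c)) = 0000000010001000
  ((~d & ~a) | (a & (~d & ~c))) = 1010101010001000
  (((~d & ~a) | (a & (~d & ~c))) | c) = 1011101110111011
  ((((~d & ~a) | (a & (~d & ~c))) | c) & d) = 0001000100010001
  ((a | ~b) & ((((~d & ~a) | (a & (~d & ~c))) | c) & d)) = 0001000000010001

((a | ~b) & ((((~d & ~a) | (a & (~d & ~c))) | c) & d))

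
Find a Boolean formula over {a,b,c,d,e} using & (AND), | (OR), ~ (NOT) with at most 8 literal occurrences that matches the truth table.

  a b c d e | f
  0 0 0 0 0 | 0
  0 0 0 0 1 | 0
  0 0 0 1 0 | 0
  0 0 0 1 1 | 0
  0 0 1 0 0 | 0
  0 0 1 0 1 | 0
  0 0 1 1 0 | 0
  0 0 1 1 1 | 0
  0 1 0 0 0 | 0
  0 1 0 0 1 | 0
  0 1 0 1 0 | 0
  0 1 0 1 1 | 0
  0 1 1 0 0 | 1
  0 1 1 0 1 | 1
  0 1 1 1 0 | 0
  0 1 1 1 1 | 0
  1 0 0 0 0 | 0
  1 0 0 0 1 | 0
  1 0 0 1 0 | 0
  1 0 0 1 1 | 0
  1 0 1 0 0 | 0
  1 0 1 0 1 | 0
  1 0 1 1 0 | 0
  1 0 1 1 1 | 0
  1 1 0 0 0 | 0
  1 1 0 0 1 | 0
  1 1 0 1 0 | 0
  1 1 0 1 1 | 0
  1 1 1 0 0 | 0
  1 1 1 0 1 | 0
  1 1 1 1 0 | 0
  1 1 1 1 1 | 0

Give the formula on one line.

(((b & (~c | ~d)) & c) & (~a | d))

  ~c = 11110000111100001111000011110000
  ~d = 11001100110011001100110011001100
  (~c | ~d) = 11111100111111001111110011111100
  (b & (~c | ~d)) = 00000000111111000000000011111100
  ((b & (~c | ~d)) & c) = 00000000000011000000000000001100
  ~a = 11111111111111110000000000000000
  (~a | d) = 11111111111111110011001100110011
  (((b & (~c | ~d)) & c) & (~a | d)) = 00000000000011000000000000000000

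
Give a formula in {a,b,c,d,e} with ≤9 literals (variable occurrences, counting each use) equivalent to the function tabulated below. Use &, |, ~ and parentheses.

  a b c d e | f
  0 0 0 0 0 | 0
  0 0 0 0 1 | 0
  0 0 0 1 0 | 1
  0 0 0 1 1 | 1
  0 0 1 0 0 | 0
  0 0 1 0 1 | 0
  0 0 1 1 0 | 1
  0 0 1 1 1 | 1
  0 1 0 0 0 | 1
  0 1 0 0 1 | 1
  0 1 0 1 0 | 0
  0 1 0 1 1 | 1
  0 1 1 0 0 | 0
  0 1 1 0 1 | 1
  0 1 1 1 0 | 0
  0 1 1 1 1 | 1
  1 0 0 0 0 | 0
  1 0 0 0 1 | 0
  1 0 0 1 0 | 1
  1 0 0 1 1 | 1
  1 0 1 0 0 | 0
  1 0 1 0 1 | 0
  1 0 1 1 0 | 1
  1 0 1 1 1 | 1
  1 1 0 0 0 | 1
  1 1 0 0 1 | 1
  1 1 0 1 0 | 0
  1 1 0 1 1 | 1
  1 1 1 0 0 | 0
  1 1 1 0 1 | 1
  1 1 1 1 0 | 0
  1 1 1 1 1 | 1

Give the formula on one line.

(((d | b) & (~c | ((d | ~b) | e))) & (e | (~b | ~d)))

  (d | b) = 00110011111111110011001111111111
  ~c = 11110000111100001111000011110000
  ~b = 11111111000000001111111100000000
  (d | ~b) = 11111111001100111111111100110011
  ((d | ~b) | e) = 11111111011101111111111101110111
  (~c | ((d | ~b) | e)) = 11111111111101111111111111110111
  ((d | b) & (~c | ((d | ~b) | e))) = 00110011111101110011001111110111
  ~d = 11001100110011001100110011001100
  (~b | ~d) = 11111111110011001111111111001100
  (e | (~b | ~d)) = 11111111110111011111111111011101
  (((d | b) & (~c | ((d | ~b) | e))) & (e | (~b | ~d))) = 00110011110101010011001111010101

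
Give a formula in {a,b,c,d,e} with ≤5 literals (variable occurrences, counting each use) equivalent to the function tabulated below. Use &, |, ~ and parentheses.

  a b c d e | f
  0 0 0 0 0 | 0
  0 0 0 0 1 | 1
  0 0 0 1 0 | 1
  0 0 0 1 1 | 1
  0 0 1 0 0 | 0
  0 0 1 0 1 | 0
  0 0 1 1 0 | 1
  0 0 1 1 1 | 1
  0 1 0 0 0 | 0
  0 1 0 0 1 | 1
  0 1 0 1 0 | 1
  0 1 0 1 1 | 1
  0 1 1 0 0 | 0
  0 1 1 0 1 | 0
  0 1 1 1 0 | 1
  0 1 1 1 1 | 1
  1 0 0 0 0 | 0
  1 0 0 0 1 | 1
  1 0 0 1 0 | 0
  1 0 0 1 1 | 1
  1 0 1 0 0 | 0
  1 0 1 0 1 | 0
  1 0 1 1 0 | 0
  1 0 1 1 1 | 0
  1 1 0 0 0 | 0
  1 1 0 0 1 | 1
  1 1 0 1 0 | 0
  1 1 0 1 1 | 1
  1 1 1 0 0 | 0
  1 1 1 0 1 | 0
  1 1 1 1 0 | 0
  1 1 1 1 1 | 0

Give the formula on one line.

((~a & d) | (~c & e))

  ~a = 11111111111111110000000000000000
  (~a & d) = 00110011001100110000000000000000
  ~c = 11110000111100001111000011110000
  (~c & e) = 01010000010100000101000001010000
  ((~a & d) | (~c & e)) = 01110011011100110101000001010000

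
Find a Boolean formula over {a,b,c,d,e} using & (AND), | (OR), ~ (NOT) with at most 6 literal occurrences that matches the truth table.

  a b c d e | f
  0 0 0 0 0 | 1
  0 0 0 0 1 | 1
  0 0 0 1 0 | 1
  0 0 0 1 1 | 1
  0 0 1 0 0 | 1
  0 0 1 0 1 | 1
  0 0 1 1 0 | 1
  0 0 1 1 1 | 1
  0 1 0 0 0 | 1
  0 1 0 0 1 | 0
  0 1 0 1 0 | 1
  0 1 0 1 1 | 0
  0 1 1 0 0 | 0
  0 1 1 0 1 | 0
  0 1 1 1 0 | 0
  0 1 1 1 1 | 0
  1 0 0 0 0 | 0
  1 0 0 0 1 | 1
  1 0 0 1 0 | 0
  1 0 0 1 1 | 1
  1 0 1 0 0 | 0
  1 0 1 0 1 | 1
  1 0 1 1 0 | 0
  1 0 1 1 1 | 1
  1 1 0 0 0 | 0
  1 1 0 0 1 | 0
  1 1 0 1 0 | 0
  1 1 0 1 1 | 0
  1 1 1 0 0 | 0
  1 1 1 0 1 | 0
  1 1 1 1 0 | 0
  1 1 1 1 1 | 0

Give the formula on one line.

((~b | (~e & ~c)) & (e | ~a))

  ~b = 11111111000000001111111100000000
  ~e = 10101010101010101010101010101010
  ~c = 11110000111100001111000011110000
  (~e & ~c) = 10100000101000001010000010100000
  (~b | (~e & ~c)) = 11111111101000001111111110100000
  ~a = 11111111111111110000000000000000
  (e | ~a) = 11111111111111110101010101010101
  ((~b | (~e & ~c)) & (e | ~a)) = 11111111101000000101010100000000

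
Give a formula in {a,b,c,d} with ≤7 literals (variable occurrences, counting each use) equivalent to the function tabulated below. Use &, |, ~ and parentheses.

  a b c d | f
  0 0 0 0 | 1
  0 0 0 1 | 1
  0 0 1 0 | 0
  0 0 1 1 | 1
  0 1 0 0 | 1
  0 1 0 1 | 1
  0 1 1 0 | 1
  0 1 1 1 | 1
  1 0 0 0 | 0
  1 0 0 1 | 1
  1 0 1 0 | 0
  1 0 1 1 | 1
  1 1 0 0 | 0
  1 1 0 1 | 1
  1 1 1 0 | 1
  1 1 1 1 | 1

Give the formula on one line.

  ~a = 1111111100000000
  ~c = 1100110011001100
  (~a & ~c) = 1100110000000000
  (b | d) = 0101111101011111
  (d | c) = 0111011101110111
  ((b | d) & (d | c)) = 0101011101010111
  ((~a & ~c) | ((b | d) & (d | c))) = 1101111101010111

((~a & ~c) | ((b | d) & (d | c)))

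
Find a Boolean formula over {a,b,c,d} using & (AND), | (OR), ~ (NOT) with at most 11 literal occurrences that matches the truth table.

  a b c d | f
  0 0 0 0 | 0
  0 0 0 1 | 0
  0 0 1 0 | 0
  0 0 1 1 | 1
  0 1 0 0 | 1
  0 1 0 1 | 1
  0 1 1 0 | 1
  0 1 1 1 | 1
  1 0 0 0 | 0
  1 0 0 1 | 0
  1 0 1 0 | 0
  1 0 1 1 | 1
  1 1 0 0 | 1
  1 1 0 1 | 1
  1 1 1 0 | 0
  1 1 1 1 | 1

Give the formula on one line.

((((c & b) | (d & c)) & (d | ~a)) | (b & ~c))

  (c & b) = 0000001100000011
  (d & c) = 0001000100010001
  ((c & b) | (d & c)) = 0001001100010011
  ~a = 1111111100000000
  (d | ~a) = 1111111101010101
  (((c & b) | (d & c)) & (d | ~a)) = 0001001100010001
  ~c = 1100110011001100
  (b & ~c) = 0000110000001100
  ((((c & b) | (d & c)) & (d | ~a)) | (b & ~c)) = 0001111100011101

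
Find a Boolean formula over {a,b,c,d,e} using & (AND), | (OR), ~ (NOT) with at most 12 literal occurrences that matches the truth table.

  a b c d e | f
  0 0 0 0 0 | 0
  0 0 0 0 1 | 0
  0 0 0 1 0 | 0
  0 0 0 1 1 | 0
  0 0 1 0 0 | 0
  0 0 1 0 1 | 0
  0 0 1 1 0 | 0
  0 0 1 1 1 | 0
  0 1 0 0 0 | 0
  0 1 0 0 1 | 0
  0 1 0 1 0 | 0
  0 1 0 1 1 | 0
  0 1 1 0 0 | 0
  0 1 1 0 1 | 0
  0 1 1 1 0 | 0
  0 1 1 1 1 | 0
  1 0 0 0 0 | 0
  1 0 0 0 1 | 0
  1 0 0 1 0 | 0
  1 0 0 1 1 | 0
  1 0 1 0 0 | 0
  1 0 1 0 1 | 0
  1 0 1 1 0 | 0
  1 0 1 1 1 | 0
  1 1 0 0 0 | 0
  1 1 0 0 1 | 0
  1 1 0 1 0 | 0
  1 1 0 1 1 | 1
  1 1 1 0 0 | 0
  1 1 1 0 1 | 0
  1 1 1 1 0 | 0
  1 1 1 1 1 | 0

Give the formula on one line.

(e & (((~e & b) | ((b & a) & ((~b & ~e) | d))) & ~c))

  ~e = 10101010101010101010101010101010
  (~e & b) = 00000000101010100000000010101010
  (b & a) = 00000000000000000000000011111111
  ~b = 11111111000000001111111100000000
  (~b & ~e) = 10101010000000001010101000000000
  ((~b & ~e) | d) = 10111011001100111011101100110011
  ((b & a) & ((~b & ~e) | d)) = 00000000000000000000000000110011
  ((~e & b) | ((b & a) & ((~b & ~e) | d))) = 00000000101010100000000010111011
  ~c = 11110000111100001111000011110000
  (((~e & b) | ((b & a) & ((~b & ~e) | d))) & ~c) = 00000000101000000000000010110000
  (e & (((~e & b) | ((b & a) & ((~b & ~e) | d))) & ~c)) = 00000000000000000000000000010000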